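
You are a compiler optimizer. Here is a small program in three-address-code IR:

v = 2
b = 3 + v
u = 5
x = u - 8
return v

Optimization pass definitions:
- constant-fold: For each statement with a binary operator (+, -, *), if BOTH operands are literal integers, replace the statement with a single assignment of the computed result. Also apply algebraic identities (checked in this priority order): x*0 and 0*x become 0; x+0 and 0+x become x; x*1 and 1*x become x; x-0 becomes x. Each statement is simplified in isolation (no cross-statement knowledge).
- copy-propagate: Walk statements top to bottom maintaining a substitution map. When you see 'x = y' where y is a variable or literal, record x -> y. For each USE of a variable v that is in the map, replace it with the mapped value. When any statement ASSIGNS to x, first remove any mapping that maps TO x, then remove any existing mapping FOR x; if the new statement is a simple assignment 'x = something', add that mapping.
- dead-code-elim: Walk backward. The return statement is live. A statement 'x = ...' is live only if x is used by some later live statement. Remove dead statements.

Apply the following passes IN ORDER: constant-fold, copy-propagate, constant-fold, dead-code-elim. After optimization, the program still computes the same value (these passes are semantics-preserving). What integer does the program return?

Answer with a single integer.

Initial IR:
  v = 2
  b = 3 + v
  u = 5
  x = u - 8
  return v
After constant-fold (5 stmts):
  v = 2
  b = 3 + v
  u = 5
  x = u - 8
  return v
After copy-propagate (5 stmts):
  v = 2
  b = 3 + 2
  u = 5
  x = 5 - 8
  return 2
After constant-fold (5 stmts):
  v = 2
  b = 5
  u = 5
  x = -3
  return 2
After dead-code-elim (1 stmts):
  return 2
Evaluate:
  v = 2  =>  v = 2
  b = 3 + v  =>  b = 5
  u = 5  =>  u = 5
  x = u - 8  =>  x = -3
  return v = 2

Answer: 2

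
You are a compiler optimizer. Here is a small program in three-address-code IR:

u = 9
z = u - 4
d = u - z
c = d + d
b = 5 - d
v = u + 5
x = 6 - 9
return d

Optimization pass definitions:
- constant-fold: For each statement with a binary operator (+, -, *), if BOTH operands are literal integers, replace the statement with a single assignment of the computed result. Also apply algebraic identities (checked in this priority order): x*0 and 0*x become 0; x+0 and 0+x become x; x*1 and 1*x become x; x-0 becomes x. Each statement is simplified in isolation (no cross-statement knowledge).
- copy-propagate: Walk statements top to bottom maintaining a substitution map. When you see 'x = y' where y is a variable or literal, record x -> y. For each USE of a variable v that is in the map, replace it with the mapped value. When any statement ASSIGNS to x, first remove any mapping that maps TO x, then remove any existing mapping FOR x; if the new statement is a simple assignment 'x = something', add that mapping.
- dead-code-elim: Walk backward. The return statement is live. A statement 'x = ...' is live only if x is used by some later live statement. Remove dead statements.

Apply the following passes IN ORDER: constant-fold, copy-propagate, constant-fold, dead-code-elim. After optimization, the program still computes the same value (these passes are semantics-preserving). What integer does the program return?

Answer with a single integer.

Answer: 4

Derivation:
Initial IR:
  u = 9
  z = u - 4
  d = u - z
  c = d + d
  b = 5 - d
  v = u + 5
  x = 6 - 9
  return d
After constant-fold (8 stmts):
  u = 9
  z = u - 4
  d = u - z
  c = d + d
  b = 5 - d
  v = u + 5
  x = -3
  return d
After copy-propagate (8 stmts):
  u = 9
  z = 9 - 4
  d = 9 - z
  c = d + d
  b = 5 - d
  v = 9 + 5
  x = -3
  return d
After constant-fold (8 stmts):
  u = 9
  z = 5
  d = 9 - z
  c = d + d
  b = 5 - d
  v = 14
  x = -3
  return d
After dead-code-elim (3 stmts):
  z = 5
  d = 9 - z
  return d
Evaluate:
  u = 9  =>  u = 9
  z = u - 4  =>  z = 5
  d = u - z  =>  d = 4
  c = d + d  =>  c = 8
  b = 5 - d  =>  b = 1
  v = u + 5  =>  v = 14
  x = 6 - 9  =>  x = -3
  return d = 4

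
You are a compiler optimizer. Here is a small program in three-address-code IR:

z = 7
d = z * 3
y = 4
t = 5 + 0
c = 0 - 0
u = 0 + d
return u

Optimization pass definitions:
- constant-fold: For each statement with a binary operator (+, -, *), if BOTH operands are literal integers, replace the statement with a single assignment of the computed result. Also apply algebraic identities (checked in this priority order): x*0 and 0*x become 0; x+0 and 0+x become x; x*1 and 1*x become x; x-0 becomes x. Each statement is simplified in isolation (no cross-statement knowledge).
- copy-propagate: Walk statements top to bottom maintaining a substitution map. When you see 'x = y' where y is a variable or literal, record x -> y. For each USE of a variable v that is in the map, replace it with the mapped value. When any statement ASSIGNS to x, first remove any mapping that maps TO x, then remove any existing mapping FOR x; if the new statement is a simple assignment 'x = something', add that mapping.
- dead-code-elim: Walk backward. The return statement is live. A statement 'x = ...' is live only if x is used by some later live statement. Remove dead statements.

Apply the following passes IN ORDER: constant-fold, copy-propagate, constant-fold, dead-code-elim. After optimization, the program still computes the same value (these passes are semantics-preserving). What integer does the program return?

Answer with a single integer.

Answer: 21

Derivation:
Initial IR:
  z = 7
  d = z * 3
  y = 4
  t = 5 + 0
  c = 0 - 0
  u = 0 + d
  return u
After constant-fold (7 stmts):
  z = 7
  d = z * 3
  y = 4
  t = 5
  c = 0
  u = d
  return u
After copy-propagate (7 stmts):
  z = 7
  d = 7 * 3
  y = 4
  t = 5
  c = 0
  u = d
  return d
After constant-fold (7 stmts):
  z = 7
  d = 21
  y = 4
  t = 5
  c = 0
  u = d
  return d
After dead-code-elim (2 stmts):
  d = 21
  return d
Evaluate:
  z = 7  =>  z = 7
  d = z * 3  =>  d = 21
  y = 4  =>  y = 4
  t = 5 + 0  =>  t = 5
  c = 0 - 0  =>  c = 0
  u = 0 + d  =>  u = 21
  return u = 21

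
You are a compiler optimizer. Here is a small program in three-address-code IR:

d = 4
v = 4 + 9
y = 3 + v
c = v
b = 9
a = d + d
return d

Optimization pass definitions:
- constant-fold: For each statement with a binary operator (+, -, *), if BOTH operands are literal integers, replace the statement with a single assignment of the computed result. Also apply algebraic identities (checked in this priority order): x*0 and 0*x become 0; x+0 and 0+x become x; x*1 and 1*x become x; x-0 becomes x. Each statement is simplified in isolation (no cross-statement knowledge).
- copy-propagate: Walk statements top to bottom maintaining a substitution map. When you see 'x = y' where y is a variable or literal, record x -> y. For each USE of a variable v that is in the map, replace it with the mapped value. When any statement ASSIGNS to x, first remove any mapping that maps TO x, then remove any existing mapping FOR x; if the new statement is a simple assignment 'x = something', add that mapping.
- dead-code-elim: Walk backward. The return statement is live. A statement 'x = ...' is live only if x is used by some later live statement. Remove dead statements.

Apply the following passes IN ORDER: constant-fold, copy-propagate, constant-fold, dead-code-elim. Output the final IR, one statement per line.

Answer: return 4

Derivation:
Initial IR:
  d = 4
  v = 4 + 9
  y = 3 + v
  c = v
  b = 9
  a = d + d
  return d
After constant-fold (7 stmts):
  d = 4
  v = 13
  y = 3 + v
  c = v
  b = 9
  a = d + d
  return d
After copy-propagate (7 stmts):
  d = 4
  v = 13
  y = 3 + 13
  c = 13
  b = 9
  a = 4 + 4
  return 4
After constant-fold (7 stmts):
  d = 4
  v = 13
  y = 16
  c = 13
  b = 9
  a = 8
  return 4
After dead-code-elim (1 stmts):
  return 4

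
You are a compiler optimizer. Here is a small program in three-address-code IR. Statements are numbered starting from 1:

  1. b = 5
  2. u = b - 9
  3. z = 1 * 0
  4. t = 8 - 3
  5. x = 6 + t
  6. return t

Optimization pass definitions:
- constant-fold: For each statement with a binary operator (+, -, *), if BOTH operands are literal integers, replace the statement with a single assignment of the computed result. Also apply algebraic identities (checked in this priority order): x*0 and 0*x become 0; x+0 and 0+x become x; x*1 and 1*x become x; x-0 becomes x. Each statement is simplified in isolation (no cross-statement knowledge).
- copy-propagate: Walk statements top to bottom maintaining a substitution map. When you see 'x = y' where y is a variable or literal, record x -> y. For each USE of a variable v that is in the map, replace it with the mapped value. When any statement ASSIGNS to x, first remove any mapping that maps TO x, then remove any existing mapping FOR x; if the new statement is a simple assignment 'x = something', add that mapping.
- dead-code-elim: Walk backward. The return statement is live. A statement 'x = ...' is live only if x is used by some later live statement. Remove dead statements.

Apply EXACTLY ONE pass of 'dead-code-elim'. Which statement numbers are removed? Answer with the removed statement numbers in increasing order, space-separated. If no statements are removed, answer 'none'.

Backward liveness scan:
Stmt 1 'b = 5': DEAD (b not in live set [])
Stmt 2 'u = b - 9': DEAD (u not in live set [])
Stmt 3 'z = 1 * 0': DEAD (z not in live set [])
Stmt 4 't = 8 - 3': KEEP (t is live); live-in = []
Stmt 5 'x = 6 + t': DEAD (x not in live set ['t'])
Stmt 6 'return t': KEEP (return); live-in = ['t']
Removed statement numbers: [1, 2, 3, 5]
Surviving IR:
  t = 8 - 3
  return t

Answer: 1 2 3 5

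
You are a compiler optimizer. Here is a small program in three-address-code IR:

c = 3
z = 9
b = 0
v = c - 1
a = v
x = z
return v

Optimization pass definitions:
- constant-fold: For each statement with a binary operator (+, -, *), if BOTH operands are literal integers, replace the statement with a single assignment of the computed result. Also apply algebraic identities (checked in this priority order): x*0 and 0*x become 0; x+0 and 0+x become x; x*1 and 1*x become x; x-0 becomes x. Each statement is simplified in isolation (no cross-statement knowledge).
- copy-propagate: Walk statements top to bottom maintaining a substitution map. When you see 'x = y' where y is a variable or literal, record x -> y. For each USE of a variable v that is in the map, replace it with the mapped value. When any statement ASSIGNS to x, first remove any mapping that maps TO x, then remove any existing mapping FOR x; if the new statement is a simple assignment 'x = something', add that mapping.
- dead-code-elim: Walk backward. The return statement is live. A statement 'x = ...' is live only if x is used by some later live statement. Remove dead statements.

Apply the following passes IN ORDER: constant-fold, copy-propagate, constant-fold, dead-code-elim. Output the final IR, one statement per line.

Initial IR:
  c = 3
  z = 9
  b = 0
  v = c - 1
  a = v
  x = z
  return v
After constant-fold (7 stmts):
  c = 3
  z = 9
  b = 0
  v = c - 1
  a = v
  x = z
  return v
After copy-propagate (7 stmts):
  c = 3
  z = 9
  b = 0
  v = 3 - 1
  a = v
  x = 9
  return v
After constant-fold (7 stmts):
  c = 3
  z = 9
  b = 0
  v = 2
  a = v
  x = 9
  return v
After dead-code-elim (2 stmts):
  v = 2
  return v

Answer: v = 2
return v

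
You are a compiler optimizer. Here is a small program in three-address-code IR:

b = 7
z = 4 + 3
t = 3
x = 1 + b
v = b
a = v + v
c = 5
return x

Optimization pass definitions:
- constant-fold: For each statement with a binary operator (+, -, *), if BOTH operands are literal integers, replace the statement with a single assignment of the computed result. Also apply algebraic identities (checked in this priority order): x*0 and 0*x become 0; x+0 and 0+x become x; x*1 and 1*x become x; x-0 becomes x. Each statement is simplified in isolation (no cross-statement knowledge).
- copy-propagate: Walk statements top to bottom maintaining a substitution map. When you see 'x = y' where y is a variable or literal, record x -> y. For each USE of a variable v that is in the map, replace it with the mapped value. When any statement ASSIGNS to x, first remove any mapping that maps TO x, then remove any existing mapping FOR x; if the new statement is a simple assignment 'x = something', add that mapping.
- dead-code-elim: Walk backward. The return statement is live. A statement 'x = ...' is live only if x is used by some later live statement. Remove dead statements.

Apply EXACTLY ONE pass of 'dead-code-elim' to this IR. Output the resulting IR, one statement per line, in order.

Answer: b = 7
x = 1 + b
return x

Derivation:
Applying dead-code-elim statement-by-statement:
  [8] return x  -> KEEP (return); live=['x']
  [7] c = 5  -> DEAD (c not live)
  [6] a = v + v  -> DEAD (a not live)
  [5] v = b  -> DEAD (v not live)
  [4] x = 1 + b  -> KEEP; live=['b']
  [3] t = 3  -> DEAD (t not live)
  [2] z = 4 + 3  -> DEAD (z not live)
  [1] b = 7  -> KEEP; live=[]
Result (3 stmts):
  b = 7
  x = 1 + b
  return x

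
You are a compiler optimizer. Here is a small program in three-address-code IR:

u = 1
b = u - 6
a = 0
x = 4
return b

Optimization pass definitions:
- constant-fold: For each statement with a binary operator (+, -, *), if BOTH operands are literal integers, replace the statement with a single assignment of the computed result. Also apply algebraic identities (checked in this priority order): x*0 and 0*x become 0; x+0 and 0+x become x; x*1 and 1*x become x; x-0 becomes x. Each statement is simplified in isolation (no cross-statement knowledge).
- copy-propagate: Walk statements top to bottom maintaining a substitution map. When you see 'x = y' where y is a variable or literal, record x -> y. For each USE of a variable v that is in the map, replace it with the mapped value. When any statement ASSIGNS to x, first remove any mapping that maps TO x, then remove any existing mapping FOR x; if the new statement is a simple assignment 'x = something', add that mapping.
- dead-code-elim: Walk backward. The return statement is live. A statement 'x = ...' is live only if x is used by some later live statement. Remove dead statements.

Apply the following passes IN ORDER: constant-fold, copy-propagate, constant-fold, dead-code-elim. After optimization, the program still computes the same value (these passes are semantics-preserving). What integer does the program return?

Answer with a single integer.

Initial IR:
  u = 1
  b = u - 6
  a = 0
  x = 4
  return b
After constant-fold (5 stmts):
  u = 1
  b = u - 6
  a = 0
  x = 4
  return b
After copy-propagate (5 stmts):
  u = 1
  b = 1 - 6
  a = 0
  x = 4
  return b
After constant-fold (5 stmts):
  u = 1
  b = -5
  a = 0
  x = 4
  return b
After dead-code-elim (2 stmts):
  b = -5
  return b
Evaluate:
  u = 1  =>  u = 1
  b = u - 6  =>  b = -5
  a = 0  =>  a = 0
  x = 4  =>  x = 4
  return b = -5

Answer: -5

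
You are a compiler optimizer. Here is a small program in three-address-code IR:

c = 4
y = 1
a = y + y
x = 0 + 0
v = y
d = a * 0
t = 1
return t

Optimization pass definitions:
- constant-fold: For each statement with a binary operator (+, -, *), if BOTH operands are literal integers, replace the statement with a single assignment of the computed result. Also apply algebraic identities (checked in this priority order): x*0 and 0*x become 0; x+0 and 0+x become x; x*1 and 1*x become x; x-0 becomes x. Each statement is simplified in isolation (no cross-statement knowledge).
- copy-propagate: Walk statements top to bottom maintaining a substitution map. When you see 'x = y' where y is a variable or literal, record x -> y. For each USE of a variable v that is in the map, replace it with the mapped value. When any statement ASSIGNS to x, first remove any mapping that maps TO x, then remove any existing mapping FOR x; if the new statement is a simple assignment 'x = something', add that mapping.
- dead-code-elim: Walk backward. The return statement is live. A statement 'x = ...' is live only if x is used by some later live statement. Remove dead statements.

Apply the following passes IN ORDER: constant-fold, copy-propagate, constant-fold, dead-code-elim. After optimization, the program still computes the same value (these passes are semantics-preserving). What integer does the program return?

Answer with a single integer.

Initial IR:
  c = 4
  y = 1
  a = y + y
  x = 0 + 0
  v = y
  d = a * 0
  t = 1
  return t
After constant-fold (8 stmts):
  c = 4
  y = 1
  a = y + y
  x = 0
  v = y
  d = 0
  t = 1
  return t
After copy-propagate (8 stmts):
  c = 4
  y = 1
  a = 1 + 1
  x = 0
  v = 1
  d = 0
  t = 1
  return 1
After constant-fold (8 stmts):
  c = 4
  y = 1
  a = 2
  x = 0
  v = 1
  d = 0
  t = 1
  return 1
After dead-code-elim (1 stmts):
  return 1
Evaluate:
  c = 4  =>  c = 4
  y = 1  =>  y = 1
  a = y + y  =>  a = 2
  x = 0 + 0  =>  x = 0
  v = y  =>  v = 1
  d = a * 0  =>  d = 0
  t = 1  =>  t = 1
  return t = 1

Answer: 1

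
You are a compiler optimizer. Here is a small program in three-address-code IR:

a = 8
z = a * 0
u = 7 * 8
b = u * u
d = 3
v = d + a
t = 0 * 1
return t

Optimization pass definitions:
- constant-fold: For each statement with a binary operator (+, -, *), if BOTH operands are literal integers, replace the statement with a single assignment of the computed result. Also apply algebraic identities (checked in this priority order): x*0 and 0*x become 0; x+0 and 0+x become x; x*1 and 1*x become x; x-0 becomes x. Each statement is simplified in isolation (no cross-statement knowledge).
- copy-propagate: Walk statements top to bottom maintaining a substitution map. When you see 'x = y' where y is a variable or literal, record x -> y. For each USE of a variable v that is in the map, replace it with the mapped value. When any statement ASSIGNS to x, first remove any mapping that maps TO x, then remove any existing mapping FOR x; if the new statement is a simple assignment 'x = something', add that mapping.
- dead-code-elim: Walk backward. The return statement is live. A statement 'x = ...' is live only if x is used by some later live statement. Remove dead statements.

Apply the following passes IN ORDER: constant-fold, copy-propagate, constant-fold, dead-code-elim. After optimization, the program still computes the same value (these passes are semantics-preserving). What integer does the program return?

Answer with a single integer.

Answer: 0

Derivation:
Initial IR:
  a = 8
  z = a * 0
  u = 7 * 8
  b = u * u
  d = 3
  v = d + a
  t = 0 * 1
  return t
After constant-fold (8 stmts):
  a = 8
  z = 0
  u = 56
  b = u * u
  d = 3
  v = d + a
  t = 0
  return t
After copy-propagate (8 stmts):
  a = 8
  z = 0
  u = 56
  b = 56 * 56
  d = 3
  v = 3 + 8
  t = 0
  return 0
After constant-fold (8 stmts):
  a = 8
  z = 0
  u = 56
  b = 3136
  d = 3
  v = 11
  t = 0
  return 0
After dead-code-elim (1 stmts):
  return 0
Evaluate:
  a = 8  =>  a = 8
  z = a * 0  =>  z = 0
  u = 7 * 8  =>  u = 56
  b = u * u  =>  b = 3136
  d = 3  =>  d = 3
  v = d + a  =>  v = 11
  t = 0 * 1  =>  t = 0
  return t = 0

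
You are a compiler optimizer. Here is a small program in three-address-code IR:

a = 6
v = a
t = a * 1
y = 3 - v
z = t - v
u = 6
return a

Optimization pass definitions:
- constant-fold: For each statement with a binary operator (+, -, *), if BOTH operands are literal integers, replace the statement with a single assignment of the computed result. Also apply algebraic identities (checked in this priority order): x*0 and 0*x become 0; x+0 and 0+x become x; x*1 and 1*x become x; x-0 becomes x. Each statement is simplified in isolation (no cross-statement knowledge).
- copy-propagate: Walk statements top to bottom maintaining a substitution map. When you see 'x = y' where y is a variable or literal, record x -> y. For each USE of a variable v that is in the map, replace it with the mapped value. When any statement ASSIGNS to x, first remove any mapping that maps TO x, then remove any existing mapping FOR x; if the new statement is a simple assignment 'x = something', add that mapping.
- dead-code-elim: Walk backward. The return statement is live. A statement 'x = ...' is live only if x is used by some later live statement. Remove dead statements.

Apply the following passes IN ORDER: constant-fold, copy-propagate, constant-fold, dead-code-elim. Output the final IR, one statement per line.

Answer: return 6

Derivation:
Initial IR:
  a = 6
  v = a
  t = a * 1
  y = 3 - v
  z = t - v
  u = 6
  return a
After constant-fold (7 stmts):
  a = 6
  v = a
  t = a
  y = 3 - v
  z = t - v
  u = 6
  return a
After copy-propagate (7 stmts):
  a = 6
  v = 6
  t = 6
  y = 3 - 6
  z = 6 - 6
  u = 6
  return 6
After constant-fold (7 stmts):
  a = 6
  v = 6
  t = 6
  y = -3
  z = 0
  u = 6
  return 6
After dead-code-elim (1 stmts):
  return 6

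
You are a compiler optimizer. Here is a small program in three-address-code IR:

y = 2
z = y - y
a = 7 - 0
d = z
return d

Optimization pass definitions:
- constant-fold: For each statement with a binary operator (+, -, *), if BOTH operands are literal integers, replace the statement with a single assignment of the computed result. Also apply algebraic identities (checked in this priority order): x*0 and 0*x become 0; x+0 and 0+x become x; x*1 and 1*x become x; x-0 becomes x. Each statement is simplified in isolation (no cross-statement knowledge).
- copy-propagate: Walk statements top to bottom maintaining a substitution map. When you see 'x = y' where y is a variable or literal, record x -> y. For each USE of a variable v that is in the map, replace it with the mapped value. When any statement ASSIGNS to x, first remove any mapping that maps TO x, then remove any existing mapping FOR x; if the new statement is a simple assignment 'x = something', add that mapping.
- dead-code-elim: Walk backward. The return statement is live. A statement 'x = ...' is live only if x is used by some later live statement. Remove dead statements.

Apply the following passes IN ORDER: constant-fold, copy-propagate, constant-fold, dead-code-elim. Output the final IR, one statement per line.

Answer: z = 0
return z

Derivation:
Initial IR:
  y = 2
  z = y - y
  a = 7 - 0
  d = z
  return d
After constant-fold (5 stmts):
  y = 2
  z = y - y
  a = 7
  d = z
  return d
After copy-propagate (5 stmts):
  y = 2
  z = 2 - 2
  a = 7
  d = z
  return z
After constant-fold (5 stmts):
  y = 2
  z = 0
  a = 7
  d = z
  return z
After dead-code-elim (2 stmts):
  z = 0
  return z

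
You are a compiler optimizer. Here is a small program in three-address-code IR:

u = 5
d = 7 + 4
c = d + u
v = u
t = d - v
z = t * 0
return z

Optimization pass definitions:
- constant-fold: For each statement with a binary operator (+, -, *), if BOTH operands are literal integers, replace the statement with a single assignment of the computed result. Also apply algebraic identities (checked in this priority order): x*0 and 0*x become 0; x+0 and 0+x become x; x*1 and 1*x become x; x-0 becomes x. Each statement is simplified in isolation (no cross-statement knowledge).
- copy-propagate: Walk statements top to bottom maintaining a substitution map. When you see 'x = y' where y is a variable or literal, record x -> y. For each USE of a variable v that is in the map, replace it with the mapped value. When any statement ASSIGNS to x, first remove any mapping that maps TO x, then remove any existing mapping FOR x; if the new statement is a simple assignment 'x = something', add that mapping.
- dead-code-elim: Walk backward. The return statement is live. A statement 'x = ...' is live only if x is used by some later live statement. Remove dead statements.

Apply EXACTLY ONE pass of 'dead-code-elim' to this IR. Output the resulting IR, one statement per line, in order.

Answer: u = 5
d = 7 + 4
v = u
t = d - v
z = t * 0
return z

Derivation:
Applying dead-code-elim statement-by-statement:
  [7] return z  -> KEEP (return); live=['z']
  [6] z = t * 0  -> KEEP; live=['t']
  [5] t = d - v  -> KEEP; live=['d', 'v']
  [4] v = u  -> KEEP; live=['d', 'u']
  [3] c = d + u  -> DEAD (c not live)
  [2] d = 7 + 4  -> KEEP; live=['u']
  [1] u = 5  -> KEEP; live=[]
Result (6 stmts):
  u = 5
  d = 7 + 4
  v = u
  t = d - v
  z = t * 0
  return z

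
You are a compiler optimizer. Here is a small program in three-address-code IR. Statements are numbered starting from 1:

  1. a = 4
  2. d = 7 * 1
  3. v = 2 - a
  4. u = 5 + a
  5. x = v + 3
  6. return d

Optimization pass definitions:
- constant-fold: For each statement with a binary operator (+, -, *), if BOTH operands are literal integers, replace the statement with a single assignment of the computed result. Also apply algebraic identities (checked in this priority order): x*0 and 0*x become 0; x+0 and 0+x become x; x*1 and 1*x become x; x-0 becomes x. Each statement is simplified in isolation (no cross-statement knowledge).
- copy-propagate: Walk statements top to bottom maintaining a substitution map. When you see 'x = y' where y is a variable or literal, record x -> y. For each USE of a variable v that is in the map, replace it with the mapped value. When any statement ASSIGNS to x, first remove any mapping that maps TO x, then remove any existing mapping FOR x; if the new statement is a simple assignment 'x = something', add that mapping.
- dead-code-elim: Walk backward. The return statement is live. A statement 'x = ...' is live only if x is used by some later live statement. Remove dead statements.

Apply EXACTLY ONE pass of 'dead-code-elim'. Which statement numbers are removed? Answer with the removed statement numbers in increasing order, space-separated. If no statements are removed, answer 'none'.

Backward liveness scan:
Stmt 1 'a = 4': DEAD (a not in live set [])
Stmt 2 'd = 7 * 1': KEEP (d is live); live-in = []
Stmt 3 'v = 2 - a': DEAD (v not in live set ['d'])
Stmt 4 'u = 5 + a': DEAD (u not in live set ['d'])
Stmt 5 'x = v + 3': DEAD (x not in live set ['d'])
Stmt 6 'return d': KEEP (return); live-in = ['d']
Removed statement numbers: [1, 3, 4, 5]
Surviving IR:
  d = 7 * 1
  return d

Answer: 1 3 4 5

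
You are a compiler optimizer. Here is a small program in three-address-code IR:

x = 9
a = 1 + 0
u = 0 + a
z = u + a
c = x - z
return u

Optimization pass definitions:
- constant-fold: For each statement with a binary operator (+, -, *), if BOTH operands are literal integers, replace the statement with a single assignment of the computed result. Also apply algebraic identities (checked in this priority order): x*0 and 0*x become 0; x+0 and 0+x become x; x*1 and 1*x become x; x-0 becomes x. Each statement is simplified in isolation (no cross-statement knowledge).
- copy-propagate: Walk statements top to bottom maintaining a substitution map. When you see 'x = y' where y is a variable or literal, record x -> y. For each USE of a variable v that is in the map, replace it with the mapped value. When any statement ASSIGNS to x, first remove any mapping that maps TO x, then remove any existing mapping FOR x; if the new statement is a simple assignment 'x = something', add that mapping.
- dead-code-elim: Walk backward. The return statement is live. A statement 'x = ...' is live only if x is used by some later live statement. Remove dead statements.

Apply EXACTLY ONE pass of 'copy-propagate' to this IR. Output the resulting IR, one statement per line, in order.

Answer: x = 9
a = 1 + 0
u = 0 + a
z = u + a
c = 9 - z
return u

Derivation:
Applying copy-propagate statement-by-statement:
  [1] x = 9  (unchanged)
  [2] a = 1 + 0  (unchanged)
  [3] u = 0 + a  (unchanged)
  [4] z = u + a  (unchanged)
  [5] c = x - z  -> c = 9 - z
  [6] return u  (unchanged)
Result (6 stmts):
  x = 9
  a = 1 + 0
  u = 0 + a
  z = u + a
  c = 9 - z
  return u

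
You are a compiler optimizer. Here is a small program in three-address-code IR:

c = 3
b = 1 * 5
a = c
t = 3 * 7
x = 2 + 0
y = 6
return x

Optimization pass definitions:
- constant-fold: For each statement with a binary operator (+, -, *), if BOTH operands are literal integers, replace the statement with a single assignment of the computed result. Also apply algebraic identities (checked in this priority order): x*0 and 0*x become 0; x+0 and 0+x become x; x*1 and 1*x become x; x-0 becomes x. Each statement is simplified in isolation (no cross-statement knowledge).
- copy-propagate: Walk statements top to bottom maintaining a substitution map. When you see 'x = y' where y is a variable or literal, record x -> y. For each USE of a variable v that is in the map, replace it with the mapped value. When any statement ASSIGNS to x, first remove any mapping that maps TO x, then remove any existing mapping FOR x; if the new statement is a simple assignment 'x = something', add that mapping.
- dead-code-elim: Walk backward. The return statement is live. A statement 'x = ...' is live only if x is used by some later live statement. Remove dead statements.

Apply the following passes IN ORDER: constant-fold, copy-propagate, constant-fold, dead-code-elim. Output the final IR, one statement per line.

Answer: return 2

Derivation:
Initial IR:
  c = 3
  b = 1 * 5
  a = c
  t = 3 * 7
  x = 2 + 0
  y = 6
  return x
After constant-fold (7 stmts):
  c = 3
  b = 5
  a = c
  t = 21
  x = 2
  y = 6
  return x
After copy-propagate (7 stmts):
  c = 3
  b = 5
  a = 3
  t = 21
  x = 2
  y = 6
  return 2
After constant-fold (7 stmts):
  c = 3
  b = 5
  a = 3
  t = 21
  x = 2
  y = 6
  return 2
After dead-code-elim (1 stmts):
  return 2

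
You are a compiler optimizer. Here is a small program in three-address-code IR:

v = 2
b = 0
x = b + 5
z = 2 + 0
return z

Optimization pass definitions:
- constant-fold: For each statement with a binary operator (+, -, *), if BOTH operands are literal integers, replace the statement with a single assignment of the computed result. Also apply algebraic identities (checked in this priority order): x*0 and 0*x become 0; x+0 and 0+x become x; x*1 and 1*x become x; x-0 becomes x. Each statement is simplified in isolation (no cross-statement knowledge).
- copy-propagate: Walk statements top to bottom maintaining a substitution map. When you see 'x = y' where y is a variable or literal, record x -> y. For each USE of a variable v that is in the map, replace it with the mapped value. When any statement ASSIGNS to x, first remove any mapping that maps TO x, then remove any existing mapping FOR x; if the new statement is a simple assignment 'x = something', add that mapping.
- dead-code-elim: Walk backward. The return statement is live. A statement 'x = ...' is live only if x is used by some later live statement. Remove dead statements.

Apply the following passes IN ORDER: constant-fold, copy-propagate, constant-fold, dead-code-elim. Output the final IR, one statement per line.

Initial IR:
  v = 2
  b = 0
  x = b + 5
  z = 2 + 0
  return z
After constant-fold (5 stmts):
  v = 2
  b = 0
  x = b + 5
  z = 2
  return z
After copy-propagate (5 stmts):
  v = 2
  b = 0
  x = 0 + 5
  z = 2
  return 2
After constant-fold (5 stmts):
  v = 2
  b = 0
  x = 5
  z = 2
  return 2
After dead-code-elim (1 stmts):
  return 2

Answer: return 2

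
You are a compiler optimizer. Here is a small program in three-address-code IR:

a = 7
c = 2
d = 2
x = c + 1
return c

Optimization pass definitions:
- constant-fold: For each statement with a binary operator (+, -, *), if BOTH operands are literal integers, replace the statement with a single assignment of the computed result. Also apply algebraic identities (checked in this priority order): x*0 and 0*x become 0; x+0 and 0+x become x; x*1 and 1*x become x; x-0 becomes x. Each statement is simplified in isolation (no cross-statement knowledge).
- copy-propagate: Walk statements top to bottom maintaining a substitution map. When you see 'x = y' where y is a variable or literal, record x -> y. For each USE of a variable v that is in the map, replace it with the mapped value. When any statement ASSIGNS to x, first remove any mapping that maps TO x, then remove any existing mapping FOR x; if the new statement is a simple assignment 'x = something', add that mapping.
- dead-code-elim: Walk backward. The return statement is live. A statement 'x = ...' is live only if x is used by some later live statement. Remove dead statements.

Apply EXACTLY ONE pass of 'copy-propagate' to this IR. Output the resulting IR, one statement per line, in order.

Applying copy-propagate statement-by-statement:
  [1] a = 7  (unchanged)
  [2] c = 2  (unchanged)
  [3] d = 2  (unchanged)
  [4] x = c + 1  -> x = 2 + 1
  [5] return c  -> return 2
Result (5 stmts):
  a = 7
  c = 2
  d = 2
  x = 2 + 1
  return 2

Answer: a = 7
c = 2
d = 2
x = 2 + 1
return 2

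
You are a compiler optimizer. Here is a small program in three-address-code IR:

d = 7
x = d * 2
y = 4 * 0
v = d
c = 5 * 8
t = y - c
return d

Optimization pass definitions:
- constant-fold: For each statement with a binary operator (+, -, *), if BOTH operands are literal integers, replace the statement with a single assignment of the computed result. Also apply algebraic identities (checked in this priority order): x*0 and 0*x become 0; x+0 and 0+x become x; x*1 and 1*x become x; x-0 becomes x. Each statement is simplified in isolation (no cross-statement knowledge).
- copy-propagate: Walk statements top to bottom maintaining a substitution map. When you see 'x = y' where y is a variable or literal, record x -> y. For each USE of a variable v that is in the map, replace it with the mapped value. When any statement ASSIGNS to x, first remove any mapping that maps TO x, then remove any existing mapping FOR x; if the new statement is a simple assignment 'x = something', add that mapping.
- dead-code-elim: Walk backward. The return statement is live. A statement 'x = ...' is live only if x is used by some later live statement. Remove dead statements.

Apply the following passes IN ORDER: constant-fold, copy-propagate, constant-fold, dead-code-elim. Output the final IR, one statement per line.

Initial IR:
  d = 7
  x = d * 2
  y = 4 * 0
  v = d
  c = 5 * 8
  t = y - c
  return d
After constant-fold (7 stmts):
  d = 7
  x = d * 2
  y = 0
  v = d
  c = 40
  t = y - c
  return d
After copy-propagate (7 stmts):
  d = 7
  x = 7 * 2
  y = 0
  v = 7
  c = 40
  t = 0 - 40
  return 7
After constant-fold (7 stmts):
  d = 7
  x = 14
  y = 0
  v = 7
  c = 40
  t = -40
  return 7
After dead-code-elim (1 stmts):
  return 7

Answer: return 7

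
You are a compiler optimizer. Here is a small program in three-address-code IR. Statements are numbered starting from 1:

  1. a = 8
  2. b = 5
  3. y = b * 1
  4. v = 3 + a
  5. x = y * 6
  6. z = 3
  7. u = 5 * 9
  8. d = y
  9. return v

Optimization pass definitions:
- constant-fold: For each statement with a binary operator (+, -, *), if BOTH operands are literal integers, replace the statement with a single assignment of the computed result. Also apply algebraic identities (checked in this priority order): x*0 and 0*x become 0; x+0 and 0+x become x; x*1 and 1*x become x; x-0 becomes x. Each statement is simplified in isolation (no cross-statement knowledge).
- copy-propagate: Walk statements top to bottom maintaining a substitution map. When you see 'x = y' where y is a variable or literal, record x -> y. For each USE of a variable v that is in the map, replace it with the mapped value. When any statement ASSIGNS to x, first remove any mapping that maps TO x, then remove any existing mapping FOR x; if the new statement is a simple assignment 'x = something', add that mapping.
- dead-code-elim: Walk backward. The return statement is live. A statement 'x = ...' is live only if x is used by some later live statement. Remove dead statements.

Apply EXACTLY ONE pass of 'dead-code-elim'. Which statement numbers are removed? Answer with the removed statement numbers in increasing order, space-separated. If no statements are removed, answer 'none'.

Backward liveness scan:
Stmt 1 'a = 8': KEEP (a is live); live-in = []
Stmt 2 'b = 5': DEAD (b not in live set ['a'])
Stmt 3 'y = b * 1': DEAD (y not in live set ['a'])
Stmt 4 'v = 3 + a': KEEP (v is live); live-in = ['a']
Stmt 5 'x = y * 6': DEAD (x not in live set ['v'])
Stmt 6 'z = 3': DEAD (z not in live set ['v'])
Stmt 7 'u = 5 * 9': DEAD (u not in live set ['v'])
Stmt 8 'd = y': DEAD (d not in live set ['v'])
Stmt 9 'return v': KEEP (return); live-in = ['v']
Removed statement numbers: [2, 3, 5, 6, 7, 8]
Surviving IR:
  a = 8
  v = 3 + a
  return v

Answer: 2 3 5 6 7 8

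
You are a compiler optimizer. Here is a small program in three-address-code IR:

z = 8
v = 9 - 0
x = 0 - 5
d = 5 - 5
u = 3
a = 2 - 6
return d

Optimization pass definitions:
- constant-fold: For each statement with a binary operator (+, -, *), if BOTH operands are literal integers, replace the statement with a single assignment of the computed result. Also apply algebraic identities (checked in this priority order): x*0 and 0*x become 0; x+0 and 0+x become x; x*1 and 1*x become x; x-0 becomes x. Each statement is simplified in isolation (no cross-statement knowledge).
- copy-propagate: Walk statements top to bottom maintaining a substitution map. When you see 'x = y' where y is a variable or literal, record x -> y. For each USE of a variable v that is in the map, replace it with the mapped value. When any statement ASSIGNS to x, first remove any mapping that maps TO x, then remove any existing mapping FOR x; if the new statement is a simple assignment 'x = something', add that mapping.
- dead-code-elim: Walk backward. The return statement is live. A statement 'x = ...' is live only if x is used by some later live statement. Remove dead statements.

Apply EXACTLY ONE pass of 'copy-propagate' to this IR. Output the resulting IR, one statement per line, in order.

Applying copy-propagate statement-by-statement:
  [1] z = 8  (unchanged)
  [2] v = 9 - 0  (unchanged)
  [3] x = 0 - 5  (unchanged)
  [4] d = 5 - 5  (unchanged)
  [5] u = 3  (unchanged)
  [6] a = 2 - 6  (unchanged)
  [7] return d  (unchanged)
Result (7 stmts):
  z = 8
  v = 9 - 0
  x = 0 - 5
  d = 5 - 5
  u = 3
  a = 2 - 6
  return d

Answer: z = 8
v = 9 - 0
x = 0 - 5
d = 5 - 5
u = 3
a = 2 - 6
return d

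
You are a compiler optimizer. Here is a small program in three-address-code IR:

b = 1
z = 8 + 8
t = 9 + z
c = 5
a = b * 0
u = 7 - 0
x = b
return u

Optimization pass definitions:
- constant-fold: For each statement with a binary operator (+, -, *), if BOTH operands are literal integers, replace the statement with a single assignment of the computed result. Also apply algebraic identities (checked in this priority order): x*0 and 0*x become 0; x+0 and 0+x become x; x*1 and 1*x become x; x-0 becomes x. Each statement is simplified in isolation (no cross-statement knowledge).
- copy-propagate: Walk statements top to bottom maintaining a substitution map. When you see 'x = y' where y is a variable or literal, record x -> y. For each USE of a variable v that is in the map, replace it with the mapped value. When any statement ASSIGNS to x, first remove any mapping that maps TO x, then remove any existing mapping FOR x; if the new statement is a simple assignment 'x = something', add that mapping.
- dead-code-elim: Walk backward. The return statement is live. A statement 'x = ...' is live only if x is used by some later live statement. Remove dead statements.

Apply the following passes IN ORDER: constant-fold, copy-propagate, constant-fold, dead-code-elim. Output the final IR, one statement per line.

Initial IR:
  b = 1
  z = 8 + 8
  t = 9 + z
  c = 5
  a = b * 0
  u = 7 - 0
  x = b
  return u
After constant-fold (8 stmts):
  b = 1
  z = 16
  t = 9 + z
  c = 5
  a = 0
  u = 7
  x = b
  return u
After copy-propagate (8 stmts):
  b = 1
  z = 16
  t = 9 + 16
  c = 5
  a = 0
  u = 7
  x = 1
  return 7
After constant-fold (8 stmts):
  b = 1
  z = 16
  t = 25
  c = 5
  a = 0
  u = 7
  x = 1
  return 7
After dead-code-elim (1 stmts):
  return 7

Answer: return 7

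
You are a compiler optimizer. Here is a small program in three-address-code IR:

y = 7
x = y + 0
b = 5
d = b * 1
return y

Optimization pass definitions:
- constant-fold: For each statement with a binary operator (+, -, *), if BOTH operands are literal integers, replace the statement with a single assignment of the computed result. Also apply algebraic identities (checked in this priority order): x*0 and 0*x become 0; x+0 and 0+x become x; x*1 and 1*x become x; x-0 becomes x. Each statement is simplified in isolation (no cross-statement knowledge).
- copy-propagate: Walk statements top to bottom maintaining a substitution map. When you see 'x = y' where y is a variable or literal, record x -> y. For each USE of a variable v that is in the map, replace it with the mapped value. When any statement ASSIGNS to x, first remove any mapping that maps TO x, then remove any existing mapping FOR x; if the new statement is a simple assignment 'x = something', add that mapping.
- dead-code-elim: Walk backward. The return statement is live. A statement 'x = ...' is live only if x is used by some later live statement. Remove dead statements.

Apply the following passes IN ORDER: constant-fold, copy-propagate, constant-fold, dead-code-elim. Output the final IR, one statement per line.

Answer: return 7

Derivation:
Initial IR:
  y = 7
  x = y + 0
  b = 5
  d = b * 1
  return y
After constant-fold (5 stmts):
  y = 7
  x = y
  b = 5
  d = b
  return y
After copy-propagate (5 stmts):
  y = 7
  x = 7
  b = 5
  d = 5
  return 7
After constant-fold (5 stmts):
  y = 7
  x = 7
  b = 5
  d = 5
  return 7
After dead-code-elim (1 stmts):
  return 7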